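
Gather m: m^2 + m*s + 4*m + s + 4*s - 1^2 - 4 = m^2 + m*(s + 4) + 5*s - 5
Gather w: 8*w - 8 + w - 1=9*w - 9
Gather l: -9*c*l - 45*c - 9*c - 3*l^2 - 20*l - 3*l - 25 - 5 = -54*c - 3*l^2 + l*(-9*c - 23) - 30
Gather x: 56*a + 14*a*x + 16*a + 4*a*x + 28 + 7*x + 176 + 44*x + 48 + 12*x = 72*a + x*(18*a + 63) + 252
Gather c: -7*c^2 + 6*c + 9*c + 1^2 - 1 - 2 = -7*c^2 + 15*c - 2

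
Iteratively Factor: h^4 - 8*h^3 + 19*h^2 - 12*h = (h)*(h^3 - 8*h^2 + 19*h - 12) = h*(h - 1)*(h^2 - 7*h + 12) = h*(h - 4)*(h - 1)*(h - 3)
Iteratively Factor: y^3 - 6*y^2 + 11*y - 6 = (y - 3)*(y^2 - 3*y + 2) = (y - 3)*(y - 2)*(y - 1)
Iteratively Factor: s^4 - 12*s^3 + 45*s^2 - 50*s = (s - 5)*(s^3 - 7*s^2 + 10*s) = (s - 5)*(s - 2)*(s^2 - 5*s) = s*(s - 5)*(s - 2)*(s - 5)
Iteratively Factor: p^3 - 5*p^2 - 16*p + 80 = (p - 5)*(p^2 - 16) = (p - 5)*(p - 4)*(p + 4)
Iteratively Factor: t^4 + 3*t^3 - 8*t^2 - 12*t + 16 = (t + 4)*(t^3 - t^2 - 4*t + 4) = (t + 2)*(t + 4)*(t^2 - 3*t + 2) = (t - 2)*(t + 2)*(t + 4)*(t - 1)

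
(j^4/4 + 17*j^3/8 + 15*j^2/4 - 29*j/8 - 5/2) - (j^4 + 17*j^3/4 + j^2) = -3*j^4/4 - 17*j^3/8 + 11*j^2/4 - 29*j/8 - 5/2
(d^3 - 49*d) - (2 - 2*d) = d^3 - 47*d - 2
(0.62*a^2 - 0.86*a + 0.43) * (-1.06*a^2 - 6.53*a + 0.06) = -0.6572*a^4 - 3.137*a^3 + 5.1972*a^2 - 2.8595*a + 0.0258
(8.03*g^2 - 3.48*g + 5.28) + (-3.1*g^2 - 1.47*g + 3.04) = 4.93*g^2 - 4.95*g + 8.32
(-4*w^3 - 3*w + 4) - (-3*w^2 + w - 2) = -4*w^3 + 3*w^2 - 4*w + 6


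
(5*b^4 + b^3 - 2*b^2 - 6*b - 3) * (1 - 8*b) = -40*b^5 - 3*b^4 + 17*b^3 + 46*b^2 + 18*b - 3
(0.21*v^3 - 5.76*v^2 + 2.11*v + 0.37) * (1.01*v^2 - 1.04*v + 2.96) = 0.2121*v^5 - 6.036*v^4 + 8.7431*v^3 - 18.8703*v^2 + 5.8608*v + 1.0952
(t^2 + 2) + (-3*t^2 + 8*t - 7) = -2*t^2 + 8*t - 5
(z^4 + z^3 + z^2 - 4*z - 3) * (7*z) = 7*z^5 + 7*z^4 + 7*z^3 - 28*z^2 - 21*z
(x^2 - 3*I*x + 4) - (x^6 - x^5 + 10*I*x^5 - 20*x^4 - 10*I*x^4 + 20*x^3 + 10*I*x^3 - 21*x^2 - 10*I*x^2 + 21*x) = -x^6 + x^5 - 10*I*x^5 + 20*x^4 + 10*I*x^4 - 20*x^3 - 10*I*x^3 + 22*x^2 + 10*I*x^2 - 21*x - 3*I*x + 4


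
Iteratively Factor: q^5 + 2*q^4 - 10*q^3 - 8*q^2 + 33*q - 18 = (q + 3)*(q^4 - q^3 - 7*q^2 + 13*q - 6) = (q + 3)^2*(q^3 - 4*q^2 + 5*q - 2) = (q - 2)*(q + 3)^2*(q^2 - 2*q + 1) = (q - 2)*(q - 1)*(q + 3)^2*(q - 1)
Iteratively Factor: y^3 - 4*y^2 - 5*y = (y)*(y^2 - 4*y - 5) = y*(y - 5)*(y + 1)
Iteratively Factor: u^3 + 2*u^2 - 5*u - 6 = (u + 1)*(u^2 + u - 6) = (u - 2)*(u + 1)*(u + 3)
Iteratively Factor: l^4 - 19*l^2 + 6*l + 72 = (l - 3)*(l^3 + 3*l^2 - 10*l - 24) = (l - 3)*(l + 4)*(l^2 - l - 6) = (l - 3)^2*(l + 4)*(l + 2)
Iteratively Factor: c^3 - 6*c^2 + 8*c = (c - 4)*(c^2 - 2*c) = c*(c - 4)*(c - 2)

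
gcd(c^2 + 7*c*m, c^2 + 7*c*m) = c^2 + 7*c*m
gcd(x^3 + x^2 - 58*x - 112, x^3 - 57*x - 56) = x^2 - x - 56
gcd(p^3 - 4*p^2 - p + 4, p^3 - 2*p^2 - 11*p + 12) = p^2 - 5*p + 4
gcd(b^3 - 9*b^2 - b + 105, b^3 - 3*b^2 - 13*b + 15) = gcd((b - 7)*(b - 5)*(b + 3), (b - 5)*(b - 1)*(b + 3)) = b^2 - 2*b - 15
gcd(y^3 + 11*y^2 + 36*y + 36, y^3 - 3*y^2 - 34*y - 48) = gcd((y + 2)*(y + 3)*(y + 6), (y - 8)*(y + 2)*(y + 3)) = y^2 + 5*y + 6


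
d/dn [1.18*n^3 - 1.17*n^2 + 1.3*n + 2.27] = 3.54*n^2 - 2.34*n + 1.3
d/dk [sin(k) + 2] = cos(k)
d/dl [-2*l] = -2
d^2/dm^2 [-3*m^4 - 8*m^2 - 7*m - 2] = -36*m^2 - 16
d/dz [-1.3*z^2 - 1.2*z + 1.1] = -2.6*z - 1.2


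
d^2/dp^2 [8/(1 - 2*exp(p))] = (-32*exp(p) - 16)*exp(p)/(2*exp(p) - 1)^3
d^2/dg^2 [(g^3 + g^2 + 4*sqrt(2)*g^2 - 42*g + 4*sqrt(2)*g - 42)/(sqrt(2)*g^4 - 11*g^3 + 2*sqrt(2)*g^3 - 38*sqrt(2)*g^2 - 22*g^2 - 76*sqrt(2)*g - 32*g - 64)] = 2*(2*g^9 + 6*g^8 + 24*sqrt(2)*g^8 - 528*g^7 + 129*sqrt(2)*g^7 - 1885*g^6 + 4472*sqrt(2)*g^6 - 8478*g^5 + 18174*sqrt(2)*g^5 - 30204*sqrt(2)*g^4 - 41280*g^4 - 219552*sqrt(2)*g^3 - 160936*g^3 - 382824*sqrt(2)*g^2 - 303816*g^2 - 596448*g - 90480*sqrt(2)*g - 417856 + 110336*sqrt(2))/(2*sqrt(2)*g^12 - 66*g^11 + 12*sqrt(2)*g^11 - 396*g^10 + 159*sqrt(2)*g^10 + 826*sqrt(2)*g^9 + 2701*g^9 - 1398*sqrt(2)*g^8 + 20430*g^8 - 50412*g^7 - 17028*sqrt(2)*g^7 - 526024*g^6 - 223144*sqrt(2)*g^6 - 1145712*sqrt(2)*g^5 - 1418976*g^5 - 2359872*sqrt(2)*g^4 - 2604864*g^4 - 3765248*g^3 - 2195840*sqrt(2)*g^3 - 2684928*g^2 - 1400832*sqrt(2)*g^2 - 933888*sqrt(2)*g - 393216*g - 262144)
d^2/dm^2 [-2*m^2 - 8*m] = -4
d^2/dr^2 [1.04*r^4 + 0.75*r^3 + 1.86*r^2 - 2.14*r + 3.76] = 12.48*r^2 + 4.5*r + 3.72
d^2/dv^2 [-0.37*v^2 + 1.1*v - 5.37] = -0.740000000000000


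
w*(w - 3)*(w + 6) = w^3 + 3*w^2 - 18*w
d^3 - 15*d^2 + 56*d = d*(d - 8)*(d - 7)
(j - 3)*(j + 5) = j^2 + 2*j - 15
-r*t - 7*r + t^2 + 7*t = (-r + t)*(t + 7)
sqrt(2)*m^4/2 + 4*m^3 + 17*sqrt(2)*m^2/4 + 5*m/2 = m*(m + sqrt(2)/2)*(m + 5*sqrt(2)/2)*(sqrt(2)*m/2 + 1)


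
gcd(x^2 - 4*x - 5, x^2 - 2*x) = 1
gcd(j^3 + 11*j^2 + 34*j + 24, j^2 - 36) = j + 6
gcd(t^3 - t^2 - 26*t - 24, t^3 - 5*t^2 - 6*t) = t^2 - 5*t - 6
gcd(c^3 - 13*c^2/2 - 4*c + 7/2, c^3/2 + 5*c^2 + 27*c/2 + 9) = c + 1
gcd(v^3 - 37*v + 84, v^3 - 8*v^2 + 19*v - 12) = v^2 - 7*v + 12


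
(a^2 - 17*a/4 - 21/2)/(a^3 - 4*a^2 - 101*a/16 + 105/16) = 4*(a - 6)/(4*a^2 - 23*a + 15)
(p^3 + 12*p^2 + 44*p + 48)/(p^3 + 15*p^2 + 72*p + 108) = (p^2 + 6*p + 8)/(p^2 + 9*p + 18)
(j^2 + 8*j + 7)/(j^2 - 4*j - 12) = (j^2 + 8*j + 7)/(j^2 - 4*j - 12)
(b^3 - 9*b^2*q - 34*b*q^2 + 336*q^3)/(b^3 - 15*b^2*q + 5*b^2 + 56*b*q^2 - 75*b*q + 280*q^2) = (b + 6*q)/(b + 5)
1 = 1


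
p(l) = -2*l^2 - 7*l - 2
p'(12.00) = -55.00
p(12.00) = -374.00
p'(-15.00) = 53.00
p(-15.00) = -347.00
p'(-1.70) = -0.20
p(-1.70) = 4.12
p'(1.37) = -12.48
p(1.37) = -15.34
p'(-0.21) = -6.16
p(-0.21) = -0.62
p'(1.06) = -11.24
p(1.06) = -11.67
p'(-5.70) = 15.80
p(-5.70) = -27.08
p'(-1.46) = -1.16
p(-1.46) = 3.96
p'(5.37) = -28.48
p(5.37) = -97.26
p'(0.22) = -7.88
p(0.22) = -3.64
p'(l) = -4*l - 7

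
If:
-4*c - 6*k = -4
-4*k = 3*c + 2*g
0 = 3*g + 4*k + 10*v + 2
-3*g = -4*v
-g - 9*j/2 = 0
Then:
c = -112/53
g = -52/53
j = 104/477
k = 110/53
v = -39/53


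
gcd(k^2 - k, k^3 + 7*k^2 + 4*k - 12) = k - 1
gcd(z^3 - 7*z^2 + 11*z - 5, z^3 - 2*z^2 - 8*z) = 1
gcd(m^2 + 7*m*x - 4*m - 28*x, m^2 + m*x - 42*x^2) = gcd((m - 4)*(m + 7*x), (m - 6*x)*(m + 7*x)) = m + 7*x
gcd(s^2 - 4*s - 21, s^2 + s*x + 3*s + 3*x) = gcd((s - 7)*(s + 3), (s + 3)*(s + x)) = s + 3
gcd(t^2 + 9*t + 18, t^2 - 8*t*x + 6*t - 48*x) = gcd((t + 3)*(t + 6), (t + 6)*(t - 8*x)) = t + 6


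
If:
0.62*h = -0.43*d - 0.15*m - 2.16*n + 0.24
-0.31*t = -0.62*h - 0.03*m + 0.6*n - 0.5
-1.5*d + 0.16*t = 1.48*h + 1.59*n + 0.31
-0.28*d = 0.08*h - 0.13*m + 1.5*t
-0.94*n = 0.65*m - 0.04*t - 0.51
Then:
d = 0.15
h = -0.60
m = 0.47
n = 0.22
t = 0.04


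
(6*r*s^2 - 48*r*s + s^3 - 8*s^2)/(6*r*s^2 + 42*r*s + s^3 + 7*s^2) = (s - 8)/(s + 7)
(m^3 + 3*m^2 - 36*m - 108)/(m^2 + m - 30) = (m^2 - 3*m - 18)/(m - 5)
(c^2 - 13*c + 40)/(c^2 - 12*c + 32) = (c - 5)/(c - 4)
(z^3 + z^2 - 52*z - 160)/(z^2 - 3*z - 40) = z + 4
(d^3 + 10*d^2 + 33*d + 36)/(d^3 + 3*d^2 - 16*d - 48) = (d + 3)/(d - 4)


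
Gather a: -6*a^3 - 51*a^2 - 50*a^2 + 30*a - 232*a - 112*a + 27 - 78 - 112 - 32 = -6*a^3 - 101*a^2 - 314*a - 195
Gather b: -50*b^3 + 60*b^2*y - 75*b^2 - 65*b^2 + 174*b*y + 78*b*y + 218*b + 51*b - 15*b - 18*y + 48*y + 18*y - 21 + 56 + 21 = -50*b^3 + b^2*(60*y - 140) + b*(252*y + 254) + 48*y + 56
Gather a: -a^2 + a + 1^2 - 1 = -a^2 + a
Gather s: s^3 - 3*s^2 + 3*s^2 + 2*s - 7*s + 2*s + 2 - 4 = s^3 - 3*s - 2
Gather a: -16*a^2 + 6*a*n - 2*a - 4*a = -16*a^2 + a*(6*n - 6)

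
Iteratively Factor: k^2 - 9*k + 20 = (k - 5)*(k - 4)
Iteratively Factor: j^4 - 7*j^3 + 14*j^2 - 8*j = (j - 2)*(j^3 - 5*j^2 + 4*j) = j*(j - 2)*(j^2 - 5*j + 4) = j*(j - 4)*(j - 2)*(j - 1)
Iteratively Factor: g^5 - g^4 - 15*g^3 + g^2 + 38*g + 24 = (g - 2)*(g^4 + g^3 - 13*g^2 - 25*g - 12) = (g - 2)*(g + 1)*(g^3 - 13*g - 12) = (g - 4)*(g - 2)*(g + 1)*(g^2 + 4*g + 3) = (g - 4)*(g - 2)*(g + 1)^2*(g + 3)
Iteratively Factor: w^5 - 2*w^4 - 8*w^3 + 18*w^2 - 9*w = (w)*(w^4 - 2*w^3 - 8*w^2 + 18*w - 9) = w*(w + 3)*(w^3 - 5*w^2 + 7*w - 3) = w*(w - 1)*(w + 3)*(w^2 - 4*w + 3) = w*(w - 3)*(w - 1)*(w + 3)*(w - 1)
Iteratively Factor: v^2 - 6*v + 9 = (v - 3)*(v - 3)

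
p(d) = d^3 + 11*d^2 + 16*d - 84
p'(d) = 3*d^2 + 22*d + 16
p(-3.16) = -56.27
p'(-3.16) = -23.56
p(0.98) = -56.81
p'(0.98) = 40.44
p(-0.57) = -89.73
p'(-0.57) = 4.43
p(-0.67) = -90.08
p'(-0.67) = 2.61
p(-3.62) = -45.21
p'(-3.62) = -24.33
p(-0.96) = -90.11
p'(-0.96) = -2.36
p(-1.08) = -89.71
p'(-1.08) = -4.26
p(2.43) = 34.18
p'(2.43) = 87.17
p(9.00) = 1680.00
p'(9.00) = 457.00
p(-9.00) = -66.00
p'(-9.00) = 61.00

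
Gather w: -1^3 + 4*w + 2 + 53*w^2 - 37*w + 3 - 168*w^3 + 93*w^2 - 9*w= -168*w^3 + 146*w^2 - 42*w + 4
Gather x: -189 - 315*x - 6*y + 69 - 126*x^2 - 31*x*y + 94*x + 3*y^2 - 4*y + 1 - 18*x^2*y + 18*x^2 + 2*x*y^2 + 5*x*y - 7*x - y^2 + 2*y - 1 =x^2*(-18*y - 108) + x*(2*y^2 - 26*y - 228) + 2*y^2 - 8*y - 120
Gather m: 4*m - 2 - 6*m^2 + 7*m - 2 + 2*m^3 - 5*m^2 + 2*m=2*m^3 - 11*m^2 + 13*m - 4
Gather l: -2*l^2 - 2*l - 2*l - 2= -2*l^2 - 4*l - 2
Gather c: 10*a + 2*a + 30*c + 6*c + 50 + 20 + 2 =12*a + 36*c + 72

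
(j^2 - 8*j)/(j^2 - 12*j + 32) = j/(j - 4)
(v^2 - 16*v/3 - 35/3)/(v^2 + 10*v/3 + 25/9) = 3*(v - 7)/(3*v + 5)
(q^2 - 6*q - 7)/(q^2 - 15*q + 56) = (q + 1)/(q - 8)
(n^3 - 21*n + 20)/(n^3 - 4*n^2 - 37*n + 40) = (n - 4)/(n - 8)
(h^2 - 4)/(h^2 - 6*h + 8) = (h + 2)/(h - 4)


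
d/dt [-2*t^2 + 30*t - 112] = 30 - 4*t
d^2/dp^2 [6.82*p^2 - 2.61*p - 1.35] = 13.6400000000000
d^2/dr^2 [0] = 0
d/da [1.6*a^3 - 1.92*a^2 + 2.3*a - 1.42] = 4.8*a^2 - 3.84*a + 2.3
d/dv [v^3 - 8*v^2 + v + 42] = 3*v^2 - 16*v + 1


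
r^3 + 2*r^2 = r^2*(r + 2)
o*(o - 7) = o^2 - 7*o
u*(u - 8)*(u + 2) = u^3 - 6*u^2 - 16*u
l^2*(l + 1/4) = l^3 + l^2/4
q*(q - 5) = q^2 - 5*q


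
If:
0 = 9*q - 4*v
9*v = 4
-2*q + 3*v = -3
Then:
No Solution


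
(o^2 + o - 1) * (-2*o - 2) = -2*o^3 - 4*o^2 + 2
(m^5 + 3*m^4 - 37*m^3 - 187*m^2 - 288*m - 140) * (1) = m^5 + 3*m^4 - 37*m^3 - 187*m^2 - 288*m - 140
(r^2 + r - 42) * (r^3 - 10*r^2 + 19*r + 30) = r^5 - 9*r^4 - 33*r^3 + 469*r^2 - 768*r - 1260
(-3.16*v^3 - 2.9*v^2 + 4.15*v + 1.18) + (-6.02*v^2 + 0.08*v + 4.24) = -3.16*v^3 - 8.92*v^2 + 4.23*v + 5.42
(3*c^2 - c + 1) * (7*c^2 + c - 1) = 21*c^4 - 4*c^3 + 3*c^2 + 2*c - 1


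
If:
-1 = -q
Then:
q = 1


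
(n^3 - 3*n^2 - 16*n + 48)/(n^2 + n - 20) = (n^2 + n - 12)/(n + 5)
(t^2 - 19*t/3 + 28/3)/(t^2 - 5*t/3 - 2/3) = (-3*t^2 + 19*t - 28)/(-3*t^2 + 5*t + 2)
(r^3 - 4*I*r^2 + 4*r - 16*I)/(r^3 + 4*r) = (r - 4*I)/r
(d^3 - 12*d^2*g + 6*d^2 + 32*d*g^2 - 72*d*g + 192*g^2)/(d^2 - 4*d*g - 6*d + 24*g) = (d^2 - 8*d*g + 6*d - 48*g)/(d - 6)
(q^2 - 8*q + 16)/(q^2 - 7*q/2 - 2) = 2*(q - 4)/(2*q + 1)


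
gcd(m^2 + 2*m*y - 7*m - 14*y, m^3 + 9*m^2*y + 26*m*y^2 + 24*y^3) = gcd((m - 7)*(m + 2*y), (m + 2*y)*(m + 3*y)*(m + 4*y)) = m + 2*y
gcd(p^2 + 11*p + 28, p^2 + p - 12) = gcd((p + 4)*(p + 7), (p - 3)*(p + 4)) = p + 4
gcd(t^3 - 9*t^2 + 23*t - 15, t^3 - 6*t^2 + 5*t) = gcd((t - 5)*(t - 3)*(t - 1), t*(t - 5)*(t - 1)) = t^2 - 6*t + 5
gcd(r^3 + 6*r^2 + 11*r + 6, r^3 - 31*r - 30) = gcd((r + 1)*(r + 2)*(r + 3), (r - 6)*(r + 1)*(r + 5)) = r + 1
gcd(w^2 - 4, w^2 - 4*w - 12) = w + 2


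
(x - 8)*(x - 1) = x^2 - 9*x + 8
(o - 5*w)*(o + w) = o^2 - 4*o*w - 5*w^2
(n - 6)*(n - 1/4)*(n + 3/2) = n^3 - 19*n^2/4 - 63*n/8 + 9/4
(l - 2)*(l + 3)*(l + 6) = l^3 + 7*l^2 - 36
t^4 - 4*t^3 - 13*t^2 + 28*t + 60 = (t - 5)*(t - 3)*(t + 2)^2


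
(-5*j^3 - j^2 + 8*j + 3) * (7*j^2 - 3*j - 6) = -35*j^5 + 8*j^4 + 89*j^3 + 3*j^2 - 57*j - 18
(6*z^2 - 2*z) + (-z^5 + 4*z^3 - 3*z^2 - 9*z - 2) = -z^5 + 4*z^3 + 3*z^2 - 11*z - 2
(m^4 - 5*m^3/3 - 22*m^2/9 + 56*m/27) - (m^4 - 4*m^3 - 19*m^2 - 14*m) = 7*m^3/3 + 149*m^2/9 + 434*m/27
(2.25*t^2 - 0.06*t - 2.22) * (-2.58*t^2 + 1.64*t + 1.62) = -5.805*t^4 + 3.8448*t^3 + 9.2742*t^2 - 3.738*t - 3.5964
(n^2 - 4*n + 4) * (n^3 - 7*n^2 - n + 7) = n^5 - 11*n^4 + 31*n^3 - 17*n^2 - 32*n + 28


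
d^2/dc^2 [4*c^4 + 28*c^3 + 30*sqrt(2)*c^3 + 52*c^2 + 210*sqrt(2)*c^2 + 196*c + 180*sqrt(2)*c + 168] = 48*c^2 + 168*c + 180*sqrt(2)*c + 104 + 420*sqrt(2)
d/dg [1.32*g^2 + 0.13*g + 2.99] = 2.64*g + 0.13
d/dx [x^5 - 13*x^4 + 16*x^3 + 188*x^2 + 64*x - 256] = 5*x^4 - 52*x^3 + 48*x^2 + 376*x + 64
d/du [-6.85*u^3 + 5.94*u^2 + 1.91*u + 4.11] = -20.55*u^2 + 11.88*u + 1.91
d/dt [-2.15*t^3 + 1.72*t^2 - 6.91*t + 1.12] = -6.45*t^2 + 3.44*t - 6.91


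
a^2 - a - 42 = (a - 7)*(a + 6)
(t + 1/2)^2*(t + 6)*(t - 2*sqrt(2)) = t^4 - 2*sqrt(2)*t^3 + 7*t^3 - 14*sqrt(2)*t^2 + 25*t^2/4 - 25*sqrt(2)*t/2 + 3*t/2 - 3*sqrt(2)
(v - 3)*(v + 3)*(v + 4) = v^3 + 4*v^2 - 9*v - 36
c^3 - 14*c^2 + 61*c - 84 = (c - 7)*(c - 4)*(c - 3)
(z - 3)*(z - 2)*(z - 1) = z^3 - 6*z^2 + 11*z - 6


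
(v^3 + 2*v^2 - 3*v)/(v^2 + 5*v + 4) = v*(v^2 + 2*v - 3)/(v^2 + 5*v + 4)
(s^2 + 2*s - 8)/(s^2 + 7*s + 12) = (s - 2)/(s + 3)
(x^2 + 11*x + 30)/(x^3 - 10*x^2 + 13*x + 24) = (x^2 + 11*x + 30)/(x^3 - 10*x^2 + 13*x + 24)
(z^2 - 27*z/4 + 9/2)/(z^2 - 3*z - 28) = (-4*z^2 + 27*z - 18)/(4*(-z^2 + 3*z + 28))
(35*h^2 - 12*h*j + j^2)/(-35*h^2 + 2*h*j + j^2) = (-7*h + j)/(7*h + j)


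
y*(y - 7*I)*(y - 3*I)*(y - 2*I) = y^4 - 12*I*y^3 - 41*y^2 + 42*I*y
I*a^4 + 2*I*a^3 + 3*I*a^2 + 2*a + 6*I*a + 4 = (a + 2)*(a - I)*(a + 2*I)*(I*a + 1)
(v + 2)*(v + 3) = v^2 + 5*v + 6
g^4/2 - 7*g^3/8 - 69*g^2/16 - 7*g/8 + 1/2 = (g/2 + 1)*(g - 4)*(g - 1/4)*(g + 1/2)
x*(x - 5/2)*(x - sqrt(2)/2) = x^3 - 5*x^2/2 - sqrt(2)*x^2/2 + 5*sqrt(2)*x/4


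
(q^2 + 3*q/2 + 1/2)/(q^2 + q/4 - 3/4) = 2*(2*q + 1)/(4*q - 3)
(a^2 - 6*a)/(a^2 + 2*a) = (a - 6)/(a + 2)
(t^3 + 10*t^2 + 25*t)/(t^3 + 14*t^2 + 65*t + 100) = t/(t + 4)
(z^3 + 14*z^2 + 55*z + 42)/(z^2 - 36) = (z^2 + 8*z + 7)/(z - 6)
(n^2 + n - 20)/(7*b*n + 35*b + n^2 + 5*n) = (n - 4)/(7*b + n)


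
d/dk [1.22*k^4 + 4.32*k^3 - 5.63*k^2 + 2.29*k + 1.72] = 4.88*k^3 + 12.96*k^2 - 11.26*k + 2.29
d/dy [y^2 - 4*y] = 2*y - 4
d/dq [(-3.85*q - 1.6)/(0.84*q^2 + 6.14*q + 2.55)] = (3.234*q^2 + 2.688*q + 0.00650000000000084)/(0.7056*q^4 + 10.3152*q^3 + 41.9836*q^2 + 31.314*q + 6.5025)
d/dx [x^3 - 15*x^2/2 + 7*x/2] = 3*x^2 - 15*x + 7/2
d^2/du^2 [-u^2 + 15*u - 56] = -2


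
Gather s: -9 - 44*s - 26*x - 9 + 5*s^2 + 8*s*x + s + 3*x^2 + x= 5*s^2 + s*(8*x - 43) + 3*x^2 - 25*x - 18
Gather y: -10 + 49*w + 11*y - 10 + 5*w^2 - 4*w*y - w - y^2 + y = 5*w^2 + 48*w - y^2 + y*(12 - 4*w) - 20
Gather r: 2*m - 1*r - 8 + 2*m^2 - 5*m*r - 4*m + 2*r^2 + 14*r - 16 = 2*m^2 - 2*m + 2*r^2 + r*(13 - 5*m) - 24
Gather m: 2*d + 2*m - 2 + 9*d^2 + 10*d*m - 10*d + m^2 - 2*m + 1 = 9*d^2 + 10*d*m - 8*d + m^2 - 1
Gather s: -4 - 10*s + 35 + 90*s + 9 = 80*s + 40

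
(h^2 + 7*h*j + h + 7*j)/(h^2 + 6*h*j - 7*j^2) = (h + 1)/(h - j)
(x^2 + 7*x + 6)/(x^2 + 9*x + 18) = (x + 1)/(x + 3)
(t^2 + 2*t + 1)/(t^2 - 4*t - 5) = (t + 1)/(t - 5)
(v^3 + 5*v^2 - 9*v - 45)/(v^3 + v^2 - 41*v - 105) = (v - 3)/(v - 7)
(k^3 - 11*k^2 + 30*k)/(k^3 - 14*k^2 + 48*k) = (k - 5)/(k - 8)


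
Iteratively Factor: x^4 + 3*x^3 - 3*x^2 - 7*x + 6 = (x + 2)*(x^3 + x^2 - 5*x + 3) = (x + 2)*(x + 3)*(x^2 - 2*x + 1) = (x - 1)*(x + 2)*(x + 3)*(x - 1)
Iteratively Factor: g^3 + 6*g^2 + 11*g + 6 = (g + 2)*(g^2 + 4*g + 3) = (g + 2)*(g + 3)*(g + 1)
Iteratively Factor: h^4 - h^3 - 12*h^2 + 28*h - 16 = (h + 4)*(h^3 - 5*h^2 + 8*h - 4) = (h - 2)*(h + 4)*(h^2 - 3*h + 2) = (h - 2)*(h - 1)*(h + 4)*(h - 2)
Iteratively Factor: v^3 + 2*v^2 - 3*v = (v - 1)*(v^2 + 3*v) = (v - 1)*(v + 3)*(v)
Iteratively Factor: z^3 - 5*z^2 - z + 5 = (z + 1)*(z^2 - 6*z + 5) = (z - 1)*(z + 1)*(z - 5)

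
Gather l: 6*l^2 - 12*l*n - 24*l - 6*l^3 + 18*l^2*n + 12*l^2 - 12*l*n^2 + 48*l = -6*l^3 + l^2*(18*n + 18) + l*(-12*n^2 - 12*n + 24)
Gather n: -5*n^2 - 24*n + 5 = -5*n^2 - 24*n + 5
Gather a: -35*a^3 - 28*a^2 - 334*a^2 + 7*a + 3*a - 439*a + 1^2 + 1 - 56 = -35*a^3 - 362*a^2 - 429*a - 54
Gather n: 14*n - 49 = 14*n - 49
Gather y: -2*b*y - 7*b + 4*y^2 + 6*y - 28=-7*b + 4*y^2 + y*(6 - 2*b) - 28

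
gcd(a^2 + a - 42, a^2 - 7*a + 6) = a - 6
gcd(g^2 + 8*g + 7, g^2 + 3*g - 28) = g + 7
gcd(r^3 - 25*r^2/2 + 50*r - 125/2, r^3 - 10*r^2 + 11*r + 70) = r - 5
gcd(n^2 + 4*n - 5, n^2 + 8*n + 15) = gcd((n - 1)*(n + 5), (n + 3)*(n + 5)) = n + 5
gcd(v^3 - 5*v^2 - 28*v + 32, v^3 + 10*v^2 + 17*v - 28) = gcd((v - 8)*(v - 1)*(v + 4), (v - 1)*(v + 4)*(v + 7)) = v^2 + 3*v - 4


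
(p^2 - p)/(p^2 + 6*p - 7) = p/(p + 7)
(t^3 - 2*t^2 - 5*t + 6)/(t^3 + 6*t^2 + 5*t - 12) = (t^2 - t - 6)/(t^2 + 7*t + 12)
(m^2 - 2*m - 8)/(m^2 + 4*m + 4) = (m - 4)/(m + 2)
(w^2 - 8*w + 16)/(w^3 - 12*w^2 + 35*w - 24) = (w^2 - 8*w + 16)/(w^3 - 12*w^2 + 35*w - 24)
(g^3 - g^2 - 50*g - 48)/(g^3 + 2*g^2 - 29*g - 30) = (g - 8)/(g - 5)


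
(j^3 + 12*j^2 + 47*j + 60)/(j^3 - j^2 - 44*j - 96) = (j + 5)/(j - 8)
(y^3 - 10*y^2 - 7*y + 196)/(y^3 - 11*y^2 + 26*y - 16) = (y^3 - 10*y^2 - 7*y + 196)/(y^3 - 11*y^2 + 26*y - 16)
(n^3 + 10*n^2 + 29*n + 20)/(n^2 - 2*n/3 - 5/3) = 3*(n^2 + 9*n + 20)/(3*n - 5)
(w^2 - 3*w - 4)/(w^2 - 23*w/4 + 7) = 4*(w + 1)/(4*w - 7)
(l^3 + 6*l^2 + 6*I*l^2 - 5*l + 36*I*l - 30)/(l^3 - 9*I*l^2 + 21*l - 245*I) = (l^2 + l*(6 + I) + 6*I)/(l^2 - 14*I*l - 49)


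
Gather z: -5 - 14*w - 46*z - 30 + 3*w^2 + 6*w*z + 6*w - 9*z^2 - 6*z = 3*w^2 - 8*w - 9*z^2 + z*(6*w - 52) - 35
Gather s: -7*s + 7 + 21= 28 - 7*s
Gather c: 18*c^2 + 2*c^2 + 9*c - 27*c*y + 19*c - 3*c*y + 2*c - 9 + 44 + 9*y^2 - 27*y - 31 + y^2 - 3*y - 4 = 20*c^2 + c*(30 - 30*y) + 10*y^2 - 30*y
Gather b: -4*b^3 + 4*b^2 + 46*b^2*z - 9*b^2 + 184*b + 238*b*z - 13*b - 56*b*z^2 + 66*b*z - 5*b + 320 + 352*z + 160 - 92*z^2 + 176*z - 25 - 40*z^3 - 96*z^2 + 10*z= -4*b^3 + b^2*(46*z - 5) + b*(-56*z^2 + 304*z + 166) - 40*z^3 - 188*z^2 + 538*z + 455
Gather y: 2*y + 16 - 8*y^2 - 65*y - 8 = -8*y^2 - 63*y + 8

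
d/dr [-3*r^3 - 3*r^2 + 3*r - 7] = -9*r^2 - 6*r + 3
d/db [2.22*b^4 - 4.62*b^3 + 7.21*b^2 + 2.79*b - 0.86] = 8.88*b^3 - 13.86*b^2 + 14.42*b + 2.79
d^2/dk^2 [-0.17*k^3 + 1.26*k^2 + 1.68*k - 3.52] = 2.52 - 1.02*k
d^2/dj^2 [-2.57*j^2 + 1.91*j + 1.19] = -5.14000000000000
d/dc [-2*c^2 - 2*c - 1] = -4*c - 2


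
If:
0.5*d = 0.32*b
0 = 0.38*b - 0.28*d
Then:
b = 0.00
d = 0.00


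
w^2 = w^2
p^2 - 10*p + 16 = (p - 8)*(p - 2)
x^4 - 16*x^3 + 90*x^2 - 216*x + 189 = (x - 7)*(x - 3)^3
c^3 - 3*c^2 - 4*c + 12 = (c - 3)*(c - 2)*(c + 2)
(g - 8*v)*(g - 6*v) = g^2 - 14*g*v + 48*v^2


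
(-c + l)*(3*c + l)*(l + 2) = -3*c^2*l - 6*c^2 + 2*c*l^2 + 4*c*l + l^3 + 2*l^2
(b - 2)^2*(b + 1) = b^3 - 3*b^2 + 4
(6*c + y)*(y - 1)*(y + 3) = 6*c*y^2 + 12*c*y - 18*c + y^3 + 2*y^2 - 3*y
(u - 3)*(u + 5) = u^2 + 2*u - 15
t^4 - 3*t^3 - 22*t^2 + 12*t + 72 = (t - 6)*(t - 2)*(t + 2)*(t + 3)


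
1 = 1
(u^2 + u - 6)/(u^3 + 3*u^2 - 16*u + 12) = (u + 3)/(u^2 + 5*u - 6)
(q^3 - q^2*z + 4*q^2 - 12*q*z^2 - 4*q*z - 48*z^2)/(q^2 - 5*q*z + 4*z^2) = (-q^2 - 3*q*z - 4*q - 12*z)/(-q + z)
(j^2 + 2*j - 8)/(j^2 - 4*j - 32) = (j - 2)/(j - 8)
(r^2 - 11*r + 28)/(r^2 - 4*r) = (r - 7)/r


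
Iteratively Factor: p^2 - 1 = (p + 1)*(p - 1)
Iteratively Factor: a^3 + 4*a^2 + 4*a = (a + 2)*(a^2 + 2*a) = a*(a + 2)*(a + 2)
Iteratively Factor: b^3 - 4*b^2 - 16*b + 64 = (b + 4)*(b^2 - 8*b + 16) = (b - 4)*(b + 4)*(b - 4)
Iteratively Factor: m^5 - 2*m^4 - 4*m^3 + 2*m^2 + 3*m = (m + 1)*(m^4 - 3*m^3 - m^2 + 3*m) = (m + 1)^2*(m^3 - 4*m^2 + 3*m) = (m - 1)*(m + 1)^2*(m^2 - 3*m) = m*(m - 1)*(m + 1)^2*(m - 3)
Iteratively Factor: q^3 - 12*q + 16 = (q - 2)*(q^2 + 2*q - 8) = (q - 2)^2*(q + 4)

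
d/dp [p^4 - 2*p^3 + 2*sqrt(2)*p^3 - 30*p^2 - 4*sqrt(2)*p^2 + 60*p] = 4*p^3 - 6*p^2 + 6*sqrt(2)*p^2 - 60*p - 8*sqrt(2)*p + 60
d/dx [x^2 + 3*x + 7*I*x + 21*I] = 2*x + 3 + 7*I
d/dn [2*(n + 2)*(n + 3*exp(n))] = 6*n*exp(n) + 4*n + 18*exp(n) + 4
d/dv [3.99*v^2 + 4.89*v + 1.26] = 7.98*v + 4.89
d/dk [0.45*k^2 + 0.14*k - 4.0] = 0.9*k + 0.14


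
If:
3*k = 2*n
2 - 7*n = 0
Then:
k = 4/21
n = 2/7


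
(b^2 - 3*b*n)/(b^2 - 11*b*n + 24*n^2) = b/(b - 8*n)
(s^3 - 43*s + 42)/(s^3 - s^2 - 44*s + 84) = (s - 1)/(s - 2)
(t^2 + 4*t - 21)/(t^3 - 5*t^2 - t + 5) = (t^2 + 4*t - 21)/(t^3 - 5*t^2 - t + 5)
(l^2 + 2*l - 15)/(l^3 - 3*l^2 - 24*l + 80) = (l - 3)/(l^2 - 8*l + 16)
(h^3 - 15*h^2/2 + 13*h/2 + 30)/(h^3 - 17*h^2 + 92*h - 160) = (h + 3/2)/(h - 8)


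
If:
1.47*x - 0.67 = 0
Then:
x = 0.46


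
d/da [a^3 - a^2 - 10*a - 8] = 3*a^2 - 2*a - 10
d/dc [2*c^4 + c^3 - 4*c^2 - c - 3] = 8*c^3 + 3*c^2 - 8*c - 1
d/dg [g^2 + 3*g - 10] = 2*g + 3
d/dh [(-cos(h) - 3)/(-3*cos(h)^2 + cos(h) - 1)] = (-3*sin(h)^2 + 18*cos(h) - 1)*sin(h)/(3*sin(h)^2 + cos(h) - 4)^2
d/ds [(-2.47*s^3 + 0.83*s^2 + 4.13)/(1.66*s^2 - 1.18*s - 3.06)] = (-4.1002*s^4 + 5.8292*s^3 + 21.6952*s^2 - 18.7912*s + 4.8734)/(2.7556*s^4 - 3.9176*s^3 - 8.7668*s^2 + 7.2216*s + 9.3636)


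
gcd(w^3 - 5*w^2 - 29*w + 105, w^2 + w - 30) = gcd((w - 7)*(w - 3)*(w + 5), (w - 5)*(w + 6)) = 1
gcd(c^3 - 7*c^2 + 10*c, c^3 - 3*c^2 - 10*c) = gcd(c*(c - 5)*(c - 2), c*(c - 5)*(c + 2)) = c^2 - 5*c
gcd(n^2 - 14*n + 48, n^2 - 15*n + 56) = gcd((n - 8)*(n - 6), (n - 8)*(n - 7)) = n - 8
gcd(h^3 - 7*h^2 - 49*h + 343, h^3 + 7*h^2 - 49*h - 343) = h^2 - 49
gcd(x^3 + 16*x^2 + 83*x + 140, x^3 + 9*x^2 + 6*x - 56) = x^2 + 11*x + 28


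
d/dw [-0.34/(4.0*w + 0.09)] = 1.36/(4.0*w + 0.09)^2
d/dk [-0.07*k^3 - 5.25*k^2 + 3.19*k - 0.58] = -0.21*k^2 - 10.5*k + 3.19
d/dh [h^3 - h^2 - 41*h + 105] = 3*h^2 - 2*h - 41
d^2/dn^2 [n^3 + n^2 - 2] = 6*n + 2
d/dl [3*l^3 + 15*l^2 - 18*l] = 9*l^2 + 30*l - 18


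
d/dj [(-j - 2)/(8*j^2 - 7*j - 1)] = (-8*j^2 + 7*j + (j + 2)*(16*j - 7) + 1)/(-8*j^2 + 7*j + 1)^2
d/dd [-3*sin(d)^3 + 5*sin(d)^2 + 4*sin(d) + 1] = (-9*sin(d)^2 + 10*sin(d) + 4)*cos(d)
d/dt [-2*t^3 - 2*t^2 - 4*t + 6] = -6*t^2 - 4*t - 4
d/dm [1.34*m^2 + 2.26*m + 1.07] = 2.68*m + 2.26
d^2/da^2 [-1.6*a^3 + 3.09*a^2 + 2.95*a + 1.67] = 6.18 - 9.6*a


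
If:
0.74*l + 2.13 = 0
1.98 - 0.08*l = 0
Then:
No Solution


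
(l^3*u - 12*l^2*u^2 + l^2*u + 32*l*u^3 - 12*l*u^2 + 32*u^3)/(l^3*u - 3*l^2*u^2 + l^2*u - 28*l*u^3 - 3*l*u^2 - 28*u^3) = (-l^2 + 12*l*u - 32*u^2)/(-l^2 + 3*l*u + 28*u^2)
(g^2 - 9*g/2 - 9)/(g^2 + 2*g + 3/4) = 2*(g - 6)/(2*g + 1)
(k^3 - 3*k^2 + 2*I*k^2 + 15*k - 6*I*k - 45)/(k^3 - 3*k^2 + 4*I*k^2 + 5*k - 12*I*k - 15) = (k - 3*I)/(k - I)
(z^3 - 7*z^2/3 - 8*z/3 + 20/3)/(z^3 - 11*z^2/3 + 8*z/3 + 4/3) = (3*z + 5)/(3*z + 1)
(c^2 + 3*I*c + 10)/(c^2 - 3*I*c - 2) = (c + 5*I)/(c - I)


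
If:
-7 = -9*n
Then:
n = 7/9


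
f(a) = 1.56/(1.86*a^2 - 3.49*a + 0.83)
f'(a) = 1.56*(3.49 - 3.72*a)/(1.86*a^2 - 3.49*a + 0.83)^2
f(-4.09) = 0.03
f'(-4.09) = 0.01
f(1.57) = -24.15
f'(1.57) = -879.00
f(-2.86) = 0.06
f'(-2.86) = 0.03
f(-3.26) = 0.05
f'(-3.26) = 0.02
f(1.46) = -5.19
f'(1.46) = -33.51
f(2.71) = 0.31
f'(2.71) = -0.41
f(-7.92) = 0.01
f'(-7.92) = 0.00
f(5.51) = 0.04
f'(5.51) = -0.02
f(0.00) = 1.88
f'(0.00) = 7.90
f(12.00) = 0.01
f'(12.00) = -0.00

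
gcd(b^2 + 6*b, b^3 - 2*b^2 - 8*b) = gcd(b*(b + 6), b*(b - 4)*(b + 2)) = b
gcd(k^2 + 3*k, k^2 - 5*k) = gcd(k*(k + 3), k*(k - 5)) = k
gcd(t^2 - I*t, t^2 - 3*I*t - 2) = t - I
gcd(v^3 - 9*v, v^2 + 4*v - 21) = v - 3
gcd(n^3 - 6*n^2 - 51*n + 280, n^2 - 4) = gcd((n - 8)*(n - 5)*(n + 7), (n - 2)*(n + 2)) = 1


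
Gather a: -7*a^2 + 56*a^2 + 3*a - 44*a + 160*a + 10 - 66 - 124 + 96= 49*a^2 + 119*a - 84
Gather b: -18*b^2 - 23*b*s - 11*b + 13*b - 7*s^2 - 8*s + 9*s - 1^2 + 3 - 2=-18*b^2 + b*(2 - 23*s) - 7*s^2 + s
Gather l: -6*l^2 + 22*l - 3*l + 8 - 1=-6*l^2 + 19*l + 7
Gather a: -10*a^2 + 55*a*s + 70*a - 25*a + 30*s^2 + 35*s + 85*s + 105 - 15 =-10*a^2 + a*(55*s + 45) + 30*s^2 + 120*s + 90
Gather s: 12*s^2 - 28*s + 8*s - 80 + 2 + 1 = 12*s^2 - 20*s - 77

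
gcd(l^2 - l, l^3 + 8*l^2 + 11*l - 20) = l - 1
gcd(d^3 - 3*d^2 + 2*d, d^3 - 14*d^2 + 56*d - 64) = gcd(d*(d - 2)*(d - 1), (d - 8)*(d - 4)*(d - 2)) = d - 2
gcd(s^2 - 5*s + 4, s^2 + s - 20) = s - 4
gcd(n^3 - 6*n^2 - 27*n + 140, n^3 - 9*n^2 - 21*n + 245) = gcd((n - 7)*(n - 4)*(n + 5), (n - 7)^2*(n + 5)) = n^2 - 2*n - 35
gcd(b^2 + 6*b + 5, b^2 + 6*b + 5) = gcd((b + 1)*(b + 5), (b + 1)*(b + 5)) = b^2 + 6*b + 5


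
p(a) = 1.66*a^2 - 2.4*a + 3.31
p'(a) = 3.32*a - 2.4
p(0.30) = 2.74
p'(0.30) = -1.40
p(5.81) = 45.40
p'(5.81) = 16.89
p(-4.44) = 46.69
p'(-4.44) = -17.14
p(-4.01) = 39.63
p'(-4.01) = -15.71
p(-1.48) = 10.50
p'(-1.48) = -7.31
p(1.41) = 3.23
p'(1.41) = 2.28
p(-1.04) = 7.60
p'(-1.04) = -5.85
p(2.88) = 10.17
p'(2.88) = 7.16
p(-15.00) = 412.81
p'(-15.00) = -52.20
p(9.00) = 116.17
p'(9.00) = 27.48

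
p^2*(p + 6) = p^3 + 6*p^2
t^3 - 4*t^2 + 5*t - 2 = (t - 2)*(t - 1)^2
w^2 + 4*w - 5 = (w - 1)*(w + 5)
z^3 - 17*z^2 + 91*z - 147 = (z - 7)^2*(z - 3)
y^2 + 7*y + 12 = (y + 3)*(y + 4)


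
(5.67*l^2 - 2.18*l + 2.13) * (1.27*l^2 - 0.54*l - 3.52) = 7.2009*l^4 - 5.8304*l^3 - 16.0761*l^2 + 6.5234*l - 7.4976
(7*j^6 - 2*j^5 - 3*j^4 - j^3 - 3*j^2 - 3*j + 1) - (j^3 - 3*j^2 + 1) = 7*j^6 - 2*j^5 - 3*j^4 - 2*j^3 - 3*j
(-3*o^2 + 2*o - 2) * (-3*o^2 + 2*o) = 9*o^4 - 12*o^3 + 10*o^2 - 4*o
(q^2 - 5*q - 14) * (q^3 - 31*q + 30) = q^5 - 5*q^4 - 45*q^3 + 185*q^2 + 284*q - 420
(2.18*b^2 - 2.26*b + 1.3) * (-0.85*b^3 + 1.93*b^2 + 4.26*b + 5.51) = -1.853*b^5 + 6.1284*b^4 + 3.82*b^3 + 4.8932*b^2 - 6.9146*b + 7.163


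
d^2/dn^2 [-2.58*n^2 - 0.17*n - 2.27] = -5.16000000000000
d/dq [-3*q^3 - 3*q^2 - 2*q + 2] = -9*q^2 - 6*q - 2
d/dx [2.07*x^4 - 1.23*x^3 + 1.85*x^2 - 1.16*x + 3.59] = 8.28*x^3 - 3.69*x^2 + 3.7*x - 1.16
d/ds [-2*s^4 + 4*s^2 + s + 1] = -8*s^3 + 8*s + 1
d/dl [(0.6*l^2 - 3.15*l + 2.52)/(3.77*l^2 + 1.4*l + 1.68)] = (12.7155*l^2 - 16.9848*l - 8.82)/(14.2129*l^4 + 10.556*l^3 + 14.6272*l^2 + 4.704*l + 2.8224)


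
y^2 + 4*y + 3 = (y + 1)*(y + 3)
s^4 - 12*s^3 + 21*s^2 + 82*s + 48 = (s - 8)*(s - 6)*(s + 1)^2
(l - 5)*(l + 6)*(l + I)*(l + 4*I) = l^4 + l^3 + 5*I*l^3 - 34*l^2 + 5*I*l^2 - 4*l - 150*I*l + 120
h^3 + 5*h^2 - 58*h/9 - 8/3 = (h - 4/3)*(h + 1/3)*(h + 6)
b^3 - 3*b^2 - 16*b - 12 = (b - 6)*(b + 1)*(b + 2)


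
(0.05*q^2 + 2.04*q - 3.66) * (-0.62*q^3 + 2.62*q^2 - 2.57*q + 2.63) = -0.031*q^5 - 1.1338*q^4 + 7.4855*q^3 - 14.7005*q^2 + 14.7714*q - 9.6258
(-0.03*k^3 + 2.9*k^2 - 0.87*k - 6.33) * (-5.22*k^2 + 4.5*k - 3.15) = 0.1566*k^5 - 15.273*k^4 + 17.6859*k^3 + 19.9926*k^2 - 25.7445*k + 19.9395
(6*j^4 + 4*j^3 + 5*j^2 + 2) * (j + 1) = 6*j^5 + 10*j^4 + 9*j^3 + 5*j^2 + 2*j + 2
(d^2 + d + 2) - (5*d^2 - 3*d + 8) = -4*d^2 + 4*d - 6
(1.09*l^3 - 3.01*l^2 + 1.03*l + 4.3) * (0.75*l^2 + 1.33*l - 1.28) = 0.8175*l^5 - 0.8078*l^4 - 4.626*l^3 + 8.4477*l^2 + 4.4006*l - 5.504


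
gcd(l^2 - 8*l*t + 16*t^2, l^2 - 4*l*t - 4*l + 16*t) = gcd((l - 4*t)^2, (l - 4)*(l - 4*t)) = -l + 4*t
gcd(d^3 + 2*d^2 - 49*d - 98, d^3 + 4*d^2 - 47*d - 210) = d - 7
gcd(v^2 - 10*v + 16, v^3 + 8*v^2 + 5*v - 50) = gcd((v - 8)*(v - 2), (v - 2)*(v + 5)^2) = v - 2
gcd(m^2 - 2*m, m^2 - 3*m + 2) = m - 2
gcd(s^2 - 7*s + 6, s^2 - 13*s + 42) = s - 6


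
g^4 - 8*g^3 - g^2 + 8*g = g*(g - 8)*(g - 1)*(g + 1)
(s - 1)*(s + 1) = s^2 - 1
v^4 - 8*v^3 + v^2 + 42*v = v*(v - 7)*(v - 3)*(v + 2)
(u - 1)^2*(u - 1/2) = u^3 - 5*u^2/2 + 2*u - 1/2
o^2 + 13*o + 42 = (o + 6)*(o + 7)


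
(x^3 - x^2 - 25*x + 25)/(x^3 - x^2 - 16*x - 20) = (x^2 + 4*x - 5)/(x^2 + 4*x + 4)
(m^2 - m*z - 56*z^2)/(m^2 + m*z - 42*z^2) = (-m + 8*z)/(-m + 6*z)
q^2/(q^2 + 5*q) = q/(q + 5)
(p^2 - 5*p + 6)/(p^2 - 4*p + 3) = (p - 2)/(p - 1)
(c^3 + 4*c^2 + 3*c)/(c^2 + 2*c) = (c^2 + 4*c + 3)/(c + 2)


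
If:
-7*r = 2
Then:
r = -2/7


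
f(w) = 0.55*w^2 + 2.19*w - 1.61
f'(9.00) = 12.09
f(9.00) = 62.65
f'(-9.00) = -7.71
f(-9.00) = 23.23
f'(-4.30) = -2.54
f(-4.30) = -0.86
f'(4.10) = 6.70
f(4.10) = 16.61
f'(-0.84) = 1.27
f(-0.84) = -3.06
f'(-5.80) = -4.19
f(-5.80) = 4.19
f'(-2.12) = -0.14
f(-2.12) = -3.78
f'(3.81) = 6.38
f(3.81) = 14.72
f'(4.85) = 7.52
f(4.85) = 21.95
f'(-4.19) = -2.42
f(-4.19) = -1.13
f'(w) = 1.1*w + 2.19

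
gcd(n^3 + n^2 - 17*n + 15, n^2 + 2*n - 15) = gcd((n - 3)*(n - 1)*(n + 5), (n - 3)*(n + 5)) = n^2 + 2*n - 15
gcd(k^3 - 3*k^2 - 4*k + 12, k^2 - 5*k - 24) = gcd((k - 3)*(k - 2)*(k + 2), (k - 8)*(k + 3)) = 1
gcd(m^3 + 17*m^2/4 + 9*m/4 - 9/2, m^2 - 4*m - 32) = 1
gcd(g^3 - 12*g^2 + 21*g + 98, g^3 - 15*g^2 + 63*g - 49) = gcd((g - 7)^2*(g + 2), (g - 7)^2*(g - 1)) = g^2 - 14*g + 49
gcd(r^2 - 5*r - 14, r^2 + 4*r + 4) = r + 2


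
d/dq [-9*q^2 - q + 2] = -18*q - 1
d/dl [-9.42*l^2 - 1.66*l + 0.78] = -18.84*l - 1.66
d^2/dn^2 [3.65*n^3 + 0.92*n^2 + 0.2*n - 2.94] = 21.9*n + 1.84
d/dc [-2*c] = -2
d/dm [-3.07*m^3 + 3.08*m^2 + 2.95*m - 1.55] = -9.21*m^2 + 6.16*m + 2.95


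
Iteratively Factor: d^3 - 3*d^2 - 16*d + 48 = (d - 4)*(d^2 + d - 12) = (d - 4)*(d - 3)*(d + 4)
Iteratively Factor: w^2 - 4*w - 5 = (w + 1)*(w - 5)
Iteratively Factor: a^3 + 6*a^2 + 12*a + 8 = (a + 2)*(a^2 + 4*a + 4) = (a + 2)^2*(a + 2)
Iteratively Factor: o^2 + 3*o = (o)*(o + 3)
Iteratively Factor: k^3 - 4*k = (k + 2)*(k^2 - 2*k) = (k - 2)*(k + 2)*(k)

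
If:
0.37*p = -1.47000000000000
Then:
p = -3.97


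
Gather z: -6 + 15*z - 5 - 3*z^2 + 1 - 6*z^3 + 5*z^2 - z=-6*z^3 + 2*z^2 + 14*z - 10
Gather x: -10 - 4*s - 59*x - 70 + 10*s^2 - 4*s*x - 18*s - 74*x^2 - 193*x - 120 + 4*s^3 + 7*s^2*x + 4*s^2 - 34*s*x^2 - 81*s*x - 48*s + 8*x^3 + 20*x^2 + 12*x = 4*s^3 + 14*s^2 - 70*s + 8*x^3 + x^2*(-34*s - 54) + x*(7*s^2 - 85*s - 240) - 200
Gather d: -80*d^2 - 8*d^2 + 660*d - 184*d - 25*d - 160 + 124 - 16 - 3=-88*d^2 + 451*d - 55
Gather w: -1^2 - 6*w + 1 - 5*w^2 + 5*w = -5*w^2 - w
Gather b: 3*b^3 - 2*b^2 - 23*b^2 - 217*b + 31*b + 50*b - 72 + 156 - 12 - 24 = 3*b^3 - 25*b^2 - 136*b + 48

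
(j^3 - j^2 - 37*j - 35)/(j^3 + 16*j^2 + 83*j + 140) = (j^2 - 6*j - 7)/(j^2 + 11*j + 28)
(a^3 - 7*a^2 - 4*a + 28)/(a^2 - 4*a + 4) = (a^2 - 5*a - 14)/(a - 2)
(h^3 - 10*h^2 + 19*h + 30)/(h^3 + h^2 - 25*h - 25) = (h - 6)/(h + 5)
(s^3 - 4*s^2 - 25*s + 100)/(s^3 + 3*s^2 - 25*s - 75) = (s - 4)/(s + 3)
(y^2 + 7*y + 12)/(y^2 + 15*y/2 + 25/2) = 2*(y^2 + 7*y + 12)/(2*y^2 + 15*y + 25)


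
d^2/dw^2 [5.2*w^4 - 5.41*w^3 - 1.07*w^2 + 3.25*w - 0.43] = 62.4*w^2 - 32.46*w - 2.14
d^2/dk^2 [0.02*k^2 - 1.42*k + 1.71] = 0.0400000000000000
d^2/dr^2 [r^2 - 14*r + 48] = 2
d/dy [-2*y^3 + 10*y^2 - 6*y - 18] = -6*y^2 + 20*y - 6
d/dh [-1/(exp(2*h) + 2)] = 2*exp(2*h)/(exp(2*h) + 2)^2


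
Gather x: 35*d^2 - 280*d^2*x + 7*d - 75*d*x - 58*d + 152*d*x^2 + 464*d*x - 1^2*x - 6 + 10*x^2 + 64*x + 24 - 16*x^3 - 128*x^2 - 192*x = 35*d^2 - 51*d - 16*x^3 + x^2*(152*d - 118) + x*(-280*d^2 + 389*d - 129) + 18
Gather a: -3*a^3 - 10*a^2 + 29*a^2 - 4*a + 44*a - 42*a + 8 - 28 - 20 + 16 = -3*a^3 + 19*a^2 - 2*a - 24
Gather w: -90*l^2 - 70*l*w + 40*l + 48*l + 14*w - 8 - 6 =-90*l^2 + 88*l + w*(14 - 70*l) - 14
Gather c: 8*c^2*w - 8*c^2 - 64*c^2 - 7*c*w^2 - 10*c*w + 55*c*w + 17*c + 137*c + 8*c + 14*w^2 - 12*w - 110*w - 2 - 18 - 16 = c^2*(8*w - 72) + c*(-7*w^2 + 45*w + 162) + 14*w^2 - 122*w - 36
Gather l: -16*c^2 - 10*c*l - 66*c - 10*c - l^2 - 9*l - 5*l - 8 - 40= -16*c^2 - 76*c - l^2 + l*(-10*c - 14) - 48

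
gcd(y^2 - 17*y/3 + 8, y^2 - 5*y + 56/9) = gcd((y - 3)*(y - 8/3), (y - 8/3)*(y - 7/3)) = y - 8/3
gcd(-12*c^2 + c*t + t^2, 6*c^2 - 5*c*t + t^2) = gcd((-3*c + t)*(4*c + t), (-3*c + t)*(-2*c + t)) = -3*c + t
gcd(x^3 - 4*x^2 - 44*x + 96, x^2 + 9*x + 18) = x + 6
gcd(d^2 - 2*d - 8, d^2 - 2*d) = 1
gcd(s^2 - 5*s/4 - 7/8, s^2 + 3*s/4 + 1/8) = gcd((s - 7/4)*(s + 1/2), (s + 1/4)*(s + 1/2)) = s + 1/2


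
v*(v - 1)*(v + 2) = v^3 + v^2 - 2*v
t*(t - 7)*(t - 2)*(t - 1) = t^4 - 10*t^3 + 23*t^2 - 14*t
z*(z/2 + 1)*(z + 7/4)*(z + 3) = z^4/2 + 27*z^3/8 + 59*z^2/8 + 21*z/4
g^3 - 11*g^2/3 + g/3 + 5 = (g - 3)*(g - 5/3)*(g + 1)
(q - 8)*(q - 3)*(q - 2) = q^3 - 13*q^2 + 46*q - 48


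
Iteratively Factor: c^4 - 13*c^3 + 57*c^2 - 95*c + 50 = (c - 2)*(c^3 - 11*c^2 + 35*c - 25) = (c - 5)*(c - 2)*(c^2 - 6*c + 5) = (c - 5)^2*(c - 2)*(c - 1)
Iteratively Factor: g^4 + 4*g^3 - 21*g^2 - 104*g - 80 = (g + 4)*(g^3 - 21*g - 20) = (g + 4)^2*(g^2 - 4*g - 5) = (g - 5)*(g + 4)^2*(g + 1)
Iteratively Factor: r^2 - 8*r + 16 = (r - 4)*(r - 4)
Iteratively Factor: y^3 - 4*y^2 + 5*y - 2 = (y - 1)*(y^2 - 3*y + 2) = (y - 2)*(y - 1)*(y - 1)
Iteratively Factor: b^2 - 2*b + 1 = (b - 1)*(b - 1)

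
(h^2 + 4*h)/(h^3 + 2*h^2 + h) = (h + 4)/(h^2 + 2*h + 1)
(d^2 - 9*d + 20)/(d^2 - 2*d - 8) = (d - 5)/(d + 2)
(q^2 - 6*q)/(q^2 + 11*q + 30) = q*(q - 6)/(q^2 + 11*q + 30)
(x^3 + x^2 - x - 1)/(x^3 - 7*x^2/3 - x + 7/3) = 3*(x + 1)/(3*x - 7)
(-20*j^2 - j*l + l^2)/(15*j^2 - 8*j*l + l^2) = (-4*j - l)/(3*j - l)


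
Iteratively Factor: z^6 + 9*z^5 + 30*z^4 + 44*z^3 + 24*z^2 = (z + 2)*(z^5 + 7*z^4 + 16*z^3 + 12*z^2) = (z + 2)*(z + 3)*(z^4 + 4*z^3 + 4*z^2) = (z + 2)^2*(z + 3)*(z^3 + 2*z^2) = z*(z + 2)^2*(z + 3)*(z^2 + 2*z) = z*(z + 2)^3*(z + 3)*(z)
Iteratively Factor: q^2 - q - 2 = (q + 1)*(q - 2)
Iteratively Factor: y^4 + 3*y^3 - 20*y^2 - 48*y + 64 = (y - 1)*(y^3 + 4*y^2 - 16*y - 64) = (y - 4)*(y - 1)*(y^2 + 8*y + 16) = (y - 4)*(y - 1)*(y + 4)*(y + 4)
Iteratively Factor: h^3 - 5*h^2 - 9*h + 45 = (h + 3)*(h^2 - 8*h + 15) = (h - 5)*(h + 3)*(h - 3)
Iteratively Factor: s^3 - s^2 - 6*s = (s - 3)*(s^2 + 2*s) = s*(s - 3)*(s + 2)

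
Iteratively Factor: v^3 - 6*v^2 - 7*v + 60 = (v - 4)*(v^2 - 2*v - 15) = (v - 4)*(v + 3)*(v - 5)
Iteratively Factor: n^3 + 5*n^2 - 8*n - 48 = (n + 4)*(n^2 + n - 12) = (n + 4)^2*(n - 3)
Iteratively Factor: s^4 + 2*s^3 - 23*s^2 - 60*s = (s + 4)*(s^3 - 2*s^2 - 15*s) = (s - 5)*(s + 4)*(s^2 + 3*s) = (s - 5)*(s + 3)*(s + 4)*(s)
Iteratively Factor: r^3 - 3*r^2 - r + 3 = (r - 3)*(r^2 - 1) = (r - 3)*(r + 1)*(r - 1)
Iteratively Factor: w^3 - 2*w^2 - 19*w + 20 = (w - 1)*(w^2 - w - 20) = (w - 1)*(w + 4)*(w - 5)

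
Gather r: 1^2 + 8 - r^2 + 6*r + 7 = -r^2 + 6*r + 16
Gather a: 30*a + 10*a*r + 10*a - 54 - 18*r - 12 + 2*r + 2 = a*(10*r + 40) - 16*r - 64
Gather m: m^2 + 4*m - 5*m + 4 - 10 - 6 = m^2 - m - 12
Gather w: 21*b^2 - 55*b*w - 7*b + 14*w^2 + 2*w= 21*b^2 - 7*b + 14*w^2 + w*(2 - 55*b)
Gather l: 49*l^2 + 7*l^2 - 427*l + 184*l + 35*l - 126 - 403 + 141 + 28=56*l^2 - 208*l - 360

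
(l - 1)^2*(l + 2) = l^3 - 3*l + 2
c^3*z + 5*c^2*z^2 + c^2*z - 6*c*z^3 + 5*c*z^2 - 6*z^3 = (c - z)*(c + 6*z)*(c*z + z)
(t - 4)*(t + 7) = t^2 + 3*t - 28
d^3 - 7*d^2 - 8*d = d*(d - 8)*(d + 1)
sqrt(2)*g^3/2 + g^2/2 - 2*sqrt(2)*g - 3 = (g - 3*sqrt(2)/2)*(g + sqrt(2))*(sqrt(2)*g/2 + 1)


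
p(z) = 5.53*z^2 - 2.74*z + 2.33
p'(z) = 11.06*z - 2.74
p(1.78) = 14.97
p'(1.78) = 16.95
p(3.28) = 52.84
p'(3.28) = 33.54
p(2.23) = 23.72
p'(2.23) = 21.92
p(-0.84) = 8.53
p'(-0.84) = -12.03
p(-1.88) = 27.03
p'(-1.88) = -23.53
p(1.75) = 14.47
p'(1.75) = 16.62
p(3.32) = 54.19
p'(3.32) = 33.98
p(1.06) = 5.64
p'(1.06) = 8.98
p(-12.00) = 831.53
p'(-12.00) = -135.46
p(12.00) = 765.77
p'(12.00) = 129.98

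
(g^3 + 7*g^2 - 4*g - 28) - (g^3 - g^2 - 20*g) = 8*g^2 + 16*g - 28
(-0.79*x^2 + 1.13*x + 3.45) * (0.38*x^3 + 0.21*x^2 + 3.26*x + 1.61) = -0.3002*x^5 + 0.2635*x^4 - 1.0271*x^3 + 3.1364*x^2 + 13.0663*x + 5.5545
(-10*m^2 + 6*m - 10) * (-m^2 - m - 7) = 10*m^4 + 4*m^3 + 74*m^2 - 32*m + 70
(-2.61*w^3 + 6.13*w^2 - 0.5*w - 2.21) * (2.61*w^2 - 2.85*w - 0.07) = -6.8121*w^5 + 23.4378*w^4 - 18.5928*w^3 - 4.7722*w^2 + 6.3335*w + 0.1547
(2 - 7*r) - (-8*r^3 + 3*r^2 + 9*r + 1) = 8*r^3 - 3*r^2 - 16*r + 1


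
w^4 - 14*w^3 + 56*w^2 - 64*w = w*(w - 8)*(w - 4)*(w - 2)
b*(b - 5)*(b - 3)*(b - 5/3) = b^4 - 29*b^3/3 + 85*b^2/3 - 25*b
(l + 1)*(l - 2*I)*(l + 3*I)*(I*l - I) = I*l^4 - l^3 + 5*I*l^2 + l - 6*I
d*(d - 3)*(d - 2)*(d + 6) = d^4 + d^3 - 24*d^2 + 36*d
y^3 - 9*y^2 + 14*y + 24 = (y - 6)*(y - 4)*(y + 1)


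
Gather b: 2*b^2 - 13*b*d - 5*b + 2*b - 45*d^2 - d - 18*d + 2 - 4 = 2*b^2 + b*(-13*d - 3) - 45*d^2 - 19*d - 2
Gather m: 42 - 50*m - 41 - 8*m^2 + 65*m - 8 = -8*m^2 + 15*m - 7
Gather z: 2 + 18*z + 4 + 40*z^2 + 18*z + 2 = 40*z^2 + 36*z + 8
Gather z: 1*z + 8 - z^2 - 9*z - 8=-z^2 - 8*z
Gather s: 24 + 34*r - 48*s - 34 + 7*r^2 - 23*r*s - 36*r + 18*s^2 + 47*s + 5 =7*r^2 - 2*r + 18*s^2 + s*(-23*r - 1) - 5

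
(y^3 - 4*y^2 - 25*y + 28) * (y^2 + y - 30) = y^5 - 3*y^4 - 59*y^3 + 123*y^2 + 778*y - 840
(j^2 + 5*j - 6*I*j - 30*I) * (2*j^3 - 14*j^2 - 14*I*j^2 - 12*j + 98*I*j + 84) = 2*j^5 - 4*j^4 - 26*I*j^4 - 166*j^3 + 52*I*j^3 + 192*j^2 + 982*I*j^2 + 3360*j - 144*I*j - 2520*I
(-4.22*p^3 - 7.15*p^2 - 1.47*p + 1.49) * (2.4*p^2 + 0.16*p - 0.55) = -10.128*p^5 - 17.8352*p^4 - 2.351*p^3 + 7.2733*p^2 + 1.0469*p - 0.8195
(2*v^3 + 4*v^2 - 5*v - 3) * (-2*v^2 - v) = -4*v^5 - 10*v^4 + 6*v^3 + 11*v^2 + 3*v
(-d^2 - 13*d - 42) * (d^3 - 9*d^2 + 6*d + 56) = -d^5 - 4*d^4 + 69*d^3 + 244*d^2 - 980*d - 2352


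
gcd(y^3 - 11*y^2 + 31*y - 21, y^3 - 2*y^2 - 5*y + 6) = y^2 - 4*y + 3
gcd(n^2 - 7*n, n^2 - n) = n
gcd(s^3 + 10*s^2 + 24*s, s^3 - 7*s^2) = s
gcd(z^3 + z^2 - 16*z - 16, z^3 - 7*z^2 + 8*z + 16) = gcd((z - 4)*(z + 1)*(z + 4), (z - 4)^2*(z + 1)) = z^2 - 3*z - 4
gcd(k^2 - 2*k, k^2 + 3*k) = k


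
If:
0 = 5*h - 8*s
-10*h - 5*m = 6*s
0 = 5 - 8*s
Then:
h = 1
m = -11/4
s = 5/8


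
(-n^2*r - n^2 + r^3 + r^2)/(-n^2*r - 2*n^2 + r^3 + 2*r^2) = (r + 1)/(r + 2)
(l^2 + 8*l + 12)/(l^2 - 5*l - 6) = (l^2 + 8*l + 12)/(l^2 - 5*l - 6)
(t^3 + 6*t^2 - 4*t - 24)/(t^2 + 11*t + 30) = (t^2 - 4)/(t + 5)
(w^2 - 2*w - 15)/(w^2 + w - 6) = (w - 5)/(w - 2)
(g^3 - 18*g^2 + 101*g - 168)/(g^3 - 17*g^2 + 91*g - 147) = (g - 8)/(g - 7)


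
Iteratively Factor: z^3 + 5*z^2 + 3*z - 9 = (z + 3)*(z^2 + 2*z - 3) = (z + 3)^2*(z - 1)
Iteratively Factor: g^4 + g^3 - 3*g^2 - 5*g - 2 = (g + 1)*(g^3 - 3*g - 2) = (g - 2)*(g + 1)*(g^2 + 2*g + 1) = (g - 2)*(g + 1)^2*(g + 1)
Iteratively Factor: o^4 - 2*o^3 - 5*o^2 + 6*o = (o - 1)*(o^3 - o^2 - 6*o) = (o - 3)*(o - 1)*(o^2 + 2*o) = o*(o - 3)*(o - 1)*(o + 2)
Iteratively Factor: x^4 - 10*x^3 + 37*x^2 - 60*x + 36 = (x - 2)*(x^3 - 8*x^2 + 21*x - 18) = (x - 3)*(x - 2)*(x^2 - 5*x + 6) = (x - 3)^2*(x - 2)*(x - 2)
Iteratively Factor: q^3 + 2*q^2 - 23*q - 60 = (q + 3)*(q^2 - q - 20) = (q + 3)*(q + 4)*(q - 5)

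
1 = 1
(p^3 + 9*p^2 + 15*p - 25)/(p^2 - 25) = (p^2 + 4*p - 5)/(p - 5)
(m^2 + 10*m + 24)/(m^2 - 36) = (m + 4)/(m - 6)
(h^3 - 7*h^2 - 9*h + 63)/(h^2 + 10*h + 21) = (h^2 - 10*h + 21)/(h + 7)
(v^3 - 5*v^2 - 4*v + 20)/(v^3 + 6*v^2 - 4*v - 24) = (v - 5)/(v + 6)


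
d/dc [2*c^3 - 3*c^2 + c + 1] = 6*c^2 - 6*c + 1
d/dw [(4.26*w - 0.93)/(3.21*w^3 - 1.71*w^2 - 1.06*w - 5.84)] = (-27.3492*w^3 + 16.2405*w^2 - 3.1806*w - 25.8642)/(10.3041*w^6 - 10.9782*w^5 - 3.8811*w^4 - 33.8676*w^3 + 21.0964*w^2 + 12.3808*w + 34.1056)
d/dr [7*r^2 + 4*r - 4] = 14*r + 4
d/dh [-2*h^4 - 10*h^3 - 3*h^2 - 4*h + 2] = -8*h^3 - 30*h^2 - 6*h - 4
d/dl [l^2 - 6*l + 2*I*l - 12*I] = 2*l - 6 + 2*I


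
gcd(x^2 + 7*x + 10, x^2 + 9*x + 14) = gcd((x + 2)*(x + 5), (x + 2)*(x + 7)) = x + 2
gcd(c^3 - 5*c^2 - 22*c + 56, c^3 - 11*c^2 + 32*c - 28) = c^2 - 9*c + 14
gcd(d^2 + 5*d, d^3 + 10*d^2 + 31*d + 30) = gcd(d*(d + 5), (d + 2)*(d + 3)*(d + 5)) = d + 5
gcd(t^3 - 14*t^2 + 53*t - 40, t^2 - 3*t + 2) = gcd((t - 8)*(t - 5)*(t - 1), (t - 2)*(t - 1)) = t - 1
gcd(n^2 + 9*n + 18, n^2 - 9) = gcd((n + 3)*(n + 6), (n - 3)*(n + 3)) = n + 3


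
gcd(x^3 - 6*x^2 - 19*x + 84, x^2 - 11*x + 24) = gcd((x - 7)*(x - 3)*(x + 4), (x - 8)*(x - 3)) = x - 3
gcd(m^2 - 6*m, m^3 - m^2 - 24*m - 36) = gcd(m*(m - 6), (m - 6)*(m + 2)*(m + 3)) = m - 6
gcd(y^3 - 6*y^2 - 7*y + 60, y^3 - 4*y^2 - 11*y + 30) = y^2 - 2*y - 15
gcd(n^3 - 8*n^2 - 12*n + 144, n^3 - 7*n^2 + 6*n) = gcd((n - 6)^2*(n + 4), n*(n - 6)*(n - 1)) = n - 6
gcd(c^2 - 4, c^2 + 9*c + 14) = c + 2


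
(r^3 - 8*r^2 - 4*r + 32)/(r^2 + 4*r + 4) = (r^2 - 10*r + 16)/(r + 2)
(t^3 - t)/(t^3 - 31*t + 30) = t*(t + 1)/(t^2 + t - 30)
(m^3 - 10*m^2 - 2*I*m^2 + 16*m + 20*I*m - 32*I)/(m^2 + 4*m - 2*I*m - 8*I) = (m^2 - 10*m + 16)/(m + 4)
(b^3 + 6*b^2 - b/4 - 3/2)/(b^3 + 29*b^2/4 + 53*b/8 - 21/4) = 2*(2*b + 1)/(4*b + 7)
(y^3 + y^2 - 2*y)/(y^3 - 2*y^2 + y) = (y + 2)/(y - 1)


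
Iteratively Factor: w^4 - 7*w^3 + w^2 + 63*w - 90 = (w - 3)*(w^3 - 4*w^2 - 11*w + 30) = (w - 5)*(w - 3)*(w^2 + w - 6) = (w - 5)*(w - 3)*(w - 2)*(w + 3)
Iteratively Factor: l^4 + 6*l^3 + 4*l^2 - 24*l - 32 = (l - 2)*(l^3 + 8*l^2 + 20*l + 16) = (l - 2)*(l + 2)*(l^2 + 6*l + 8) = (l - 2)*(l + 2)^2*(l + 4)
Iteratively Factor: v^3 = (v)*(v^2) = v^2*(v)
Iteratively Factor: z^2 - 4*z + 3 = (z - 1)*(z - 3)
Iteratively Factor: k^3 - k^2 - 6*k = (k)*(k^2 - k - 6) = k*(k + 2)*(k - 3)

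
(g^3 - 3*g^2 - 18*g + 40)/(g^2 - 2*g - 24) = (g^2 - 7*g + 10)/(g - 6)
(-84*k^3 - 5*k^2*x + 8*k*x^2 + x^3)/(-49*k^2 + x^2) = (-12*k^2 + k*x + x^2)/(-7*k + x)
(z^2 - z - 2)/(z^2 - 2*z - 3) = (z - 2)/(z - 3)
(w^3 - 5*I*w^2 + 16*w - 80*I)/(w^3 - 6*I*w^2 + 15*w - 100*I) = (w - 4*I)/(w - 5*I)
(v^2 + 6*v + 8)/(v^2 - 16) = (v + 2)/(v - 4)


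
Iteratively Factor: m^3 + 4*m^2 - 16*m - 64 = (m + 4)*(m^2 - 16) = (m - 4)*(m + 4)*(m + 4)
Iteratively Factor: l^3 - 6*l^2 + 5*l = (l)*(l^2 - 6*l + 5) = l*(l - 1)*(l - 5)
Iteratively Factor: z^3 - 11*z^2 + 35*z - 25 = (z - 1)*(z^2 - 10*z + 25) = (z - 5)*(z - 1)*(z - 5)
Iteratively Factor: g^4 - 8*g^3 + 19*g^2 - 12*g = (g)*(g^3 - 8*g^2 + 19*g - 12) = g*(g - 4)*(g^2 - 4*g + 3) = g*(g - 4)*(g - 1)*(g - 3)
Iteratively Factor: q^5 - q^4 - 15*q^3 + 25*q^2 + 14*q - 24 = (q - 2)*(q^4 + q^3 - 13*q^2 - q + 12) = (q - 3)*(q - 2)*(q^3 + 4*q^2 - q - 4) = (q - 3)*(q - 2)*(q + 4)*(q^2 - 1) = (q - 3)*(q - 2)*(q + 1)*(q + 4)*(q - 1)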